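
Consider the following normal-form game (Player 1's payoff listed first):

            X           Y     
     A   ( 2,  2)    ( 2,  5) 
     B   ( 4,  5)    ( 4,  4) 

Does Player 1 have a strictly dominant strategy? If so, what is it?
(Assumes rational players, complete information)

Yes, Player 1's strictly dominant strategy is B

Work:
A strategy strictly dominates another if it gives a strictly higher payoff against every opponent action. Compare each pair of P1's strategies column-by-column:
  A vs B: [2 vs 4, 2 vs 4] → A does not strictly dominate B (column X: 2 ≤ 4)
  B vs A: [4 vs 2, 4 vs 2] → B strictly dominates A
B strictly dominates every other strategy → strictly dominant.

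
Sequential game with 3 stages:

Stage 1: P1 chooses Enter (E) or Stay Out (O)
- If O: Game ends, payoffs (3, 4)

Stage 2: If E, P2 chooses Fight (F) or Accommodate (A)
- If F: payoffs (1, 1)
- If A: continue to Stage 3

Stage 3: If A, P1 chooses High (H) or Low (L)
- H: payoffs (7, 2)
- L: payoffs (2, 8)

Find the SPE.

SPE: (E, A, H); Outcome (7, 2)

Work:
Stage 3: P1 chooses H (7 vs 2)
Stage 2: P2: F->1, A->2 (anticipating H). Choose A
Stage 1: P1: O->3, E->7 (anticipating A, H). Choose E
SPE path: E -> A -> H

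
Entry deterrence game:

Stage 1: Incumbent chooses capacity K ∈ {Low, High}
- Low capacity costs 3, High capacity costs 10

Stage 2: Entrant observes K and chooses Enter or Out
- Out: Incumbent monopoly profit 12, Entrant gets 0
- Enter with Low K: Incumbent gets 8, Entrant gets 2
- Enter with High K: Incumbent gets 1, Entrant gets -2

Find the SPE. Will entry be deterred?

SPE: (Low, Enter|Low, Out|High); Entry not deterred. Incumbent net profit = 5, Entrant gets 2

Work:
After Low K: Entrant enters (2 > 0)
After High K: Entrant stays out (-2 < 0)
Incumbent: Low → 8−3=5, High → 12−10=2
Incumbent chooses Low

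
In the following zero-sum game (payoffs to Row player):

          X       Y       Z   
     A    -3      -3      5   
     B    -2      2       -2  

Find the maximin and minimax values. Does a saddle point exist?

Maximin = -2, Minimax = -2, Saddle: True

Work:
Row minimums: [-3, -2] → maximin = -2
Column maximums: [-2, 2, 5] → minimax = -2
Saddle point exists! Game value = -2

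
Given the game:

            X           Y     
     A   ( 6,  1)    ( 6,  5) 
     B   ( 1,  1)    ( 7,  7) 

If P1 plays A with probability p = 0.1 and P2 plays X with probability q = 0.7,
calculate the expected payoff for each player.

E[P1] = 3.12, E[P2] = 2.74

Work:
E[P1] = p·q·π₁(A,X) + p·(1-q)·π₁(A,Y) + (1-p)·q·π₁(B,X) + (1-p)·(1-q)·π₁(B,Y)
= 0.1·0.7·6 + 0.1·0.3·6 + 0.9·0.7·1 + 0.9·0.3·7
= 3.12

E[P2] = 2.74 (similar calculation)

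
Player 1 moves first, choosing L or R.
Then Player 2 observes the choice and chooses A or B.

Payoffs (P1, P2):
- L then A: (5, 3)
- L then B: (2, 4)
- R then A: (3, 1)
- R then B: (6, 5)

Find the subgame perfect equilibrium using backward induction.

P1 plays R, P2 plays B after L and B after R; Payoff (6, 5)

Work:
Backward induction:
After L: P2 chooses B → P1 gets 2
After R: P2 chooses B → P1 gets 6
P1 chooses R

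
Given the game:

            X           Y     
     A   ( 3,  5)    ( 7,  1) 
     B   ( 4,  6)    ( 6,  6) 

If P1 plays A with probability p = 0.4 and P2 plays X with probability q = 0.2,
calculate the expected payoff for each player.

E[P1] = 5.84, E[P2] = 4.32

Work:
E[P1] = p·q·π₁(A,X) + p·(1-q)·π₁(A,Y) + (1-p)·q·π₁(B,X) + (1-p)·(1-q)·π₁(B,Y)
= 0.4·0.2·3 + 0.4·0.8·7 + 0.6·0.2·4 + 0.6·0.8·6
= 5.84

E[P2] = 4.32 (similar calculation)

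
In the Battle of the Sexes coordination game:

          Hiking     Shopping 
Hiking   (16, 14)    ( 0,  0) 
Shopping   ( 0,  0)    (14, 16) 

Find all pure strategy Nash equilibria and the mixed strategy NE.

Pure NE: (Hiking, Hiking) and (Shopping, Shopping); Mixed NE: p = 0.5333, q = 0.4667

Work:
Check pure NE:
(Hiking, Hiking): (16, 14) - no unilateral deviation beneficial
(Shopping, Shopping): (14, 16) - no unilateral deviation beneficial
Mixed NE: P1 plays Hiking with p = 0.5333, P2 plays Hiking with q = 0.4667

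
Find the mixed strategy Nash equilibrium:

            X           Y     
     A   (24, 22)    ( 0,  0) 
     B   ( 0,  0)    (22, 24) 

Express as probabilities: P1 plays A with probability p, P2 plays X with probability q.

p = 0.5217, q = 0.4783

Work:
Find probabilities that make opponent indifferent:
P2 chooses q to make P1 indifferent between A and B
P1 chooses p to make P2 indifferent between X and Y
Mixed NE: P1 plays (A: 0.5217, B: 0.4783), P2 plays (X: 0.4783, Y: 0.5217)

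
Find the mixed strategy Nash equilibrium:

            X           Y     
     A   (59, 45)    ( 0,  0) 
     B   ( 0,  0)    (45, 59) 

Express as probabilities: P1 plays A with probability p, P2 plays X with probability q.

p = 0.5673, q = 0.4327

Work:
Find probabilities that make opponent indifferent:
P2 chooses q to make P1 indifferent between A and B
P1 chooses p to make P2 indifferent between X and Y
Mixed NE: P1 plays (A: 0.5673, B: 0.4327), P2 plays (X: 0.4327, Y: 0.5673)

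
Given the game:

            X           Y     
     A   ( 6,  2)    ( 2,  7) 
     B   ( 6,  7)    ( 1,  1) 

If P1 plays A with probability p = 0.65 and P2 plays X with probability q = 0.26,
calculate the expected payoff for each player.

E[P1] = 2.781, E[P2] = 4.601

Work:
E[P1] = p·q·π₁(A,X) + p·(1-q)·π₁(A,Y) + (1-p)·q·π₁(B,X) + (1-p)·(1-q)·π₁(B,Y)
= 0.65·0.26·6 + 0.65·0.74·2 + 0.35·0.26·6 + 0.35·0.74·1
= 2.781

E[P2] = 4.601 (similar calculation)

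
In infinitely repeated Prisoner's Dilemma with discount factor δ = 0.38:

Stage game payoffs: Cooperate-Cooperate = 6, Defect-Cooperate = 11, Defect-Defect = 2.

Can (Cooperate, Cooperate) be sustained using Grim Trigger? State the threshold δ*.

δ* = 0.5556; since δ = 0.38 < 0.5556, cooperation cannot be sustained

Work:
For Grim Trigger:
Cooperate forever: 6/(1-δ)
Defect then punished: 11 + 2·δ/(1-δ)
Need: 6/(1-δ) ≥ 11 + 2·δ/(1-δ)
Solving: δ ≥ (T-R)/(T-P) = (11-6)/(11-2) = 0.5556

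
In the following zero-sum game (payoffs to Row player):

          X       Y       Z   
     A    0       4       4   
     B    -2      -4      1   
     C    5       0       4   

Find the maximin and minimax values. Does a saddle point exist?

Maximin = 0, Minimax = 4, Saddle: False

Work:
Row minimums: [0, -4, 0] → maximin = 0
Column maximums: [5, 4, 4] → minimax = 4
No saddle point (maximin ≠ minimax). Mixed strategy needed.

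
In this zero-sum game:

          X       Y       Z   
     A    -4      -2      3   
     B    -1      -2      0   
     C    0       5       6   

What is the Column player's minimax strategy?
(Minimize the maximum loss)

Column should play X, value = 0

Work:
Column player minimizes Row's maximum payoff:
Column X: max payoff to Row = 0
Column Y: max payoff to Row = 5
Column Z: max payoff to Row = 6
Minimum is 0, achieved by column X.
Minimax strategy: X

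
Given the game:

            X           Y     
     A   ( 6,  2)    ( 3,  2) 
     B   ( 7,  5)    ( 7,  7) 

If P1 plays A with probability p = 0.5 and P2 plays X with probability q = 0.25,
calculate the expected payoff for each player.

E[P1] = 5.375, E[P2] = 4.25

Work:
E[P1] = p·q·π₁(A,X) + p·(1-q)·π₁(A,Y) + (1-p)·q·π₁(B,X) + (1-p)·(1-q)·π₁(B,Y)
= 0.5·0.25·6 + 0.5·0.75·3 + 0.5·0.25·7 + 0.5·0.75·7
= 5.375

E[P2] = 4.25 (similar calculation)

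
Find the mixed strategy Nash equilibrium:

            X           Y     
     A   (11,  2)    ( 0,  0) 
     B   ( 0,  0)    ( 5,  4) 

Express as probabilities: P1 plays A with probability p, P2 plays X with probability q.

p = 0.6667, q = 0.3125

Work:
Find probabilities that make opponent indifferent:
P2 chooses q to make P1 indifferent between A and B
P1 chooses p to make P2 indifferent between X and Y
Mixed NE: P1 plays (A: 0.6667, B: 0.3333), P2 plays (X: 0.3125, Y: 0.6875)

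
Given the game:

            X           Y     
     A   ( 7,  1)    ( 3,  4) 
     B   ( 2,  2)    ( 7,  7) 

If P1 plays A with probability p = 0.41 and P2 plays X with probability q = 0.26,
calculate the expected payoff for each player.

E[P1] = 5.0194, E[P2] = 4.6832

Work:
E[P1] = p·q·π₁(A,X) + p·(1-q)·π₁(A,Y) + (1-p)·q·π₁(B,X) + (1-p)·(1-q)·π₁(B,Y)
= 0.41·0.26·7 + 0.41·0.74·3 + 0.59·0.26·2 + 0.59·0.74·7
= 5.0194

E[P2] = 4.6832 (similar calculation)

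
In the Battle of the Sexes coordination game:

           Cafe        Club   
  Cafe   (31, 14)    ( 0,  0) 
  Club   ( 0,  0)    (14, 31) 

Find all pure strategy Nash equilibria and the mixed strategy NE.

Pure NE: (Cafe, Cafe) and (Club, Club); Mixed NE: p = 0.6889, q = 0.3111

Work:
Check pure NE:
(Cafe, Cafe): (31, 14) - no unilateral deviation beneficial
(Club, Club): (14, 31) - no unilateral deviation beneficial
Mixed NE: P1 plays Cafe with p = 0.6889, P2 plays Cafe with q = 0.3111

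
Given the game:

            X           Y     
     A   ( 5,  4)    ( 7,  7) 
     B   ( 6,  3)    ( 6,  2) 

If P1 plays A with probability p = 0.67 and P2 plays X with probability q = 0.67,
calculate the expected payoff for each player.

E[P1] = 5.7722, E[P2] = 4.2244

Work:
E[P1] = p·q·π₁(A,X) + p·(1-q)·π₁(A,Y) + (1-p)·q·π₁(B,X) + (1-p)·(1-q)·π₁(B,Y)
= 0.67·0.67·5 + 0.67·0.33·7 + 0.33·0.67·6 + 0.33·0.33·6
= 5.7722

E[P2] = 4.2244 (similar calculation)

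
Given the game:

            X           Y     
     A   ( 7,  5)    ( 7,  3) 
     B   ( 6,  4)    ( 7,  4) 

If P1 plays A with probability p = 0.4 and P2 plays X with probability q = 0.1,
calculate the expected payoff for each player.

E[P1] = 6.94, E[P2] = 3.68

Work:
E[P1] = p·q·π₁(A,X) + p·(1-q)·π₁(A,Y) + (1-p)·q·π₁(B,X) + (1-p)·(1-q)·π₁(B,Y)
= 0.4·0.1·7 + 0.4·0.9·7 + 0.6·0.1·6 + 0.6·0.9·7
= 6.94

E[P2] = 3.68 (similar calculation)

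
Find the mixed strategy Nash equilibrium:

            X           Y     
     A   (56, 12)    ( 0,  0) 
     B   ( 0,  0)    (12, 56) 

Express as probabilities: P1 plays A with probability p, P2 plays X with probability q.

p = 0.8235, q = 0.1765

Work:
Find probabilities that make opponent indifferent:
P2 chooses q to make P1 indifferent between A and B
P1 chooses p to make P2 indifferent between X and Y
Mixed NE: P1 plays (A: 0.8235, B: 0.1765), P2 plays (X: 0.1765, Y: 0.8235)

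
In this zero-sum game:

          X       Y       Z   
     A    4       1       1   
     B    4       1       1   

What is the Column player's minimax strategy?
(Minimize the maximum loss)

Column should play Y or Z (all achieve the minimum), value = 1

Work:
Column player minimizes Row's maximum payoff:
Column X: max payoff to Row = 4
Column Y: max payoff to Row = 1
Column Z: max payoff to Row = 1
Minimum is 1, achieved by columns Y, Z (tied).
Each of Y or Z is a minimax strategy.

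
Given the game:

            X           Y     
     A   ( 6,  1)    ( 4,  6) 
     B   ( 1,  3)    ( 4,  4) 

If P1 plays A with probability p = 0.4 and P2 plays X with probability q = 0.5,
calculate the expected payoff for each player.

E[P1] = 3.5, E[P2] = 3.5

Work:
E[P1] = p·q·π₁(A,X) + p·(1-q)·π₁(A,Y) + (1-p)·q·π₁(B,X) + (1-p)·(1-q)·π₁(B,Y)
= 0.4·0.5·6 + 0.4·0.5·4 + 0.6·0.5·1 + 0.6·0.5·4
= 3.5

E[P2] = 3.5 (similar calculation)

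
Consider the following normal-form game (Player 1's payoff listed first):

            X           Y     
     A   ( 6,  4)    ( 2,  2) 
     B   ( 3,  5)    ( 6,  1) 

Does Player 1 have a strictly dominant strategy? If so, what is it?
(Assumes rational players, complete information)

No strictly dominant strategy exists for Player 1

Work:
A strategy strictly dominates another if it gives a strictly higher payoff against every opponent action. Compare each pair of P1's strategies column-by-column:
  A vs B: [6 vs 3, 2 vs 6] → A does not strictly dominate B (column Y: 2 ≤ 6)
  B vs A: [3 vs 6, 6 vs 2] → B does not strictly dominate A (column X: 3 ≤ 6)
No single strategy strictly dominates all others → no strictly dominant strategy.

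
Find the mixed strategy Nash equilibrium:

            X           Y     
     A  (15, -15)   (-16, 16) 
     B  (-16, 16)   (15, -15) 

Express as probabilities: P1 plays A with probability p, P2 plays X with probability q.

p = 0.5, q = 0.5

Work:
Find probabilities that make opponent indifferent:
P2 chooses q to make P1 indifferent between A and B
P1 chooses p to make P2 indifferent between X and Y
Mixed NE: P1 plays (A: 0.5, B: 0.5), P2 plays (X: 0.5, Y: 0.5)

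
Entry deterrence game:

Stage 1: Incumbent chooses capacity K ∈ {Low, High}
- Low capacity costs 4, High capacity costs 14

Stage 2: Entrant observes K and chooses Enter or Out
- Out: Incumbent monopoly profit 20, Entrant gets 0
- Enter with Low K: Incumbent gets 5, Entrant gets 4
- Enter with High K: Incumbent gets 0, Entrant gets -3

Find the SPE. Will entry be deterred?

SPE: (High, Enter|Low, Out|High); Entry deterred. Incumbent net profit = 6

Work:
After Low K: Entrant enters (4 > 0)
After High K: Entrant stays out (-3 < 0)
Incumbent: Low → 5−4=1, High → 20−14=6
Incumbent chooses High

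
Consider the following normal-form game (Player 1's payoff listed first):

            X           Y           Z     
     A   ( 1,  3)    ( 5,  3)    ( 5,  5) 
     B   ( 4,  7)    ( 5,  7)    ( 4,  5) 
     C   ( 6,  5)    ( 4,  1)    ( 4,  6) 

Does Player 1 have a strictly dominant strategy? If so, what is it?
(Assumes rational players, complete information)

No strictly dominant strategy exists for Player 1

Work:
A strategy strictly dominates another if it gives a strictly higher payoff against every opponent action. Compare each pair of P1's strategies column-by-column:
  A vs B: [1 vs 4, 5 vs 5, 5 vs 4] → A does not strictly dominate B (column X: 1 ≤ 4)
  A vs C: [1 vs 6, 5 vs 4, 5 vs 4] → A does not strictly dominate C (column X: 1 ≤ 6)
  B vs A: [4 vs 1, 5 vs 5, 4 vs 5] → B does not strictly dominate A (column Y: 5 ≤ 5)
  B vs C: [4 vs 6, 5 vs 4, 4 vs 4] → B does not strictly dominate C (column X: 4 ≤ 6)
  C vs A: [6 vs 1, 4 vs 5, 4 vs 5] → C does not strictly dominate A (column Y: 4 ≤ 5)
  C vs B: [6 vs 4, 4 vs 5, 4 vs 4] → C does not strictly dominate B (column Y: 4 ≤ 5)
No single strategy strictly dominates all others → no strictly dominant strategy.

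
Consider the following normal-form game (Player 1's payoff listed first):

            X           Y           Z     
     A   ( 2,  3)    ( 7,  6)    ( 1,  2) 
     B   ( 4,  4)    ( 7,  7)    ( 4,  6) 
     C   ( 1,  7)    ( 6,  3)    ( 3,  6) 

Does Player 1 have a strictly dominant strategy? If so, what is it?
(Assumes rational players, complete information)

No strictly dominant strategy exists for Player 1

Work:
A strategy strictly dominates another if it gives a strictly higher payoff against every opponent action. Compare each pair of P1's strategies column-by-column:
  A vs B: [2 vs 4, 7 vs 7, 1 vs 4] → A does not strictly dominate B (column X: 2 ≤ 4)
  A vs C: [2 vs 1, 7 vs 6, 1 vs 3] → A does not strictly dominate C (column Z: 1 ≤ 3)
  B vs A: [4 vs 2, 7 vs 7, 4 vs 1] → B does not strictly dominate A (column Y: 7 ≤ 7)
  B vs C: [4 vs 1, 7 vs 6, 4 vs 3] → B strictly dominates C
  C vs A: [1 vs 2, 6 vs 7, 3 vs 1] → C does not strictly dominate A (column X: 1 ≤ 2)
  C vs B: [1 vs 4, 6 vs 7, 3 vs 4] → C does not strictly dominate B (column X: 1 ≤ 4)
No single strategy strictly dominates all others → no strictly dominant strategy.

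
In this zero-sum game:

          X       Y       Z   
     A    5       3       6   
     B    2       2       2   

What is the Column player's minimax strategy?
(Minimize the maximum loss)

Column should play Y, value = 3

Work:
Column player minimizes Row's maximum payoff:
Column X: max payoff to Row = 5
Column Y: max payoff to Row = 3
Column Z: max payoff to Row = 6
Minimum is 3, achieved by column Y.
Minimax strategy: Y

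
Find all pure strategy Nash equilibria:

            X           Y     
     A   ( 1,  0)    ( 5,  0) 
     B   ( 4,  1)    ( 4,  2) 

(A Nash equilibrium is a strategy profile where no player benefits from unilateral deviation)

Nash equilibrium: (A, Y)

Work:
Best responses:
  P1 vs X: payoffs [1, 4] → best response B (payoff 4)
  P1 vs Y: payoffs [5, 4] → best response A (payoff 5)
  P2 vs A: payoffs [0, 0] → best response X/Y (payoff 0)
  P2 vs B: payoffs [1, 2] → best response Y (payoff 2)
Mutual best responses: (A,Y) → Nash equilibria.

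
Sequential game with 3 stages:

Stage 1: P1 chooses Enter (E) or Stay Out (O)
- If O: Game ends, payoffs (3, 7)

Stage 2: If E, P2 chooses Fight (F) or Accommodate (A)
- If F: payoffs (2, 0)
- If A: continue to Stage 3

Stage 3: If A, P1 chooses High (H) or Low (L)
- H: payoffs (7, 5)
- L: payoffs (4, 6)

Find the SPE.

SPE: (E, A, H); Outcome (7, 5)

Work:
Stage 3: P1 chooses H (7 vs 4)
Stage 2: P2: F->0, A->5 (anticipating H). Choose A
Stage 1: P1: O->3, E->7 (anticipating A, H). Choose E
SPE path: E -> A -> H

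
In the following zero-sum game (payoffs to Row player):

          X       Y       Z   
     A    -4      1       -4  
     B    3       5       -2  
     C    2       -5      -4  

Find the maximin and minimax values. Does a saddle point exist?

Maximin = -2, Minimax = -2, Saddle: True

Work:
Row minimums: [-4, -2, -5] → maximin = -2
Column maximums: [3, 5, -2] → minimax = -2
Saddle point exists! Game value = -2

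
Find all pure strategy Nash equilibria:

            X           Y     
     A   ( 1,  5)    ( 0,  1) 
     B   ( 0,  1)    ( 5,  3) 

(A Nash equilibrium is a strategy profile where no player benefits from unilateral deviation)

Nash equilibrium: (A, X), (B, Y)

Work:
Best responses:
  P1 vs X: payoffs [1, 0] → best response A (payoff 1)
  P1 vs Y: payoffs [0, 5] → best response B (payoff 5)
  P2 vs A: payoffs [5, 1] → best response X (payoff 5)
  P2 vs B: payoffs [1, 3] → best response Y (payoff 3)
Mutual best responses: (A,X), (B,Y) → Nash equilibria.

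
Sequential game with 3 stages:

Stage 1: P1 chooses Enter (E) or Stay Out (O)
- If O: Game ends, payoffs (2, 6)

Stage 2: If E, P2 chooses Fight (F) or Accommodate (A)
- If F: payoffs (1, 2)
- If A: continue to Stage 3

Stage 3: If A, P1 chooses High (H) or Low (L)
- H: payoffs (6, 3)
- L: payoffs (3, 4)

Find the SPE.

SPE: (E, A, H); Outcome (6, 3)

Work:
Stage 3: P1 chooses H (6 vs 3)
Stage 2: P2: F->2, A->3 (anticipating H). Choose A
Stage 1: P1: O->2, E->6 (anticipating A, H). Choose E
SPE path: E -> A -> H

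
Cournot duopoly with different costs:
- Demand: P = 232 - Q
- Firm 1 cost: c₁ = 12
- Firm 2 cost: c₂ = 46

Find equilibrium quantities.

q₁* = 84.67, q₂* = 50.67

Work:
Reaction: q₁ = (232 - 12 - q₂)/2
Reaction: q₂ = (232 - 46 - q₁)/2
Solve simultaneously:
q₁* = (232 - 2×12 + 46)/3 = 84.67
q₂* = (232 - 2×46 + 12)/3 = 50.67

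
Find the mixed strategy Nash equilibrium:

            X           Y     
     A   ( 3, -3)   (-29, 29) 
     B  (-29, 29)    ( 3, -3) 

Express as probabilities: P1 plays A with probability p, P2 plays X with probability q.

p = 0.5, q = 0.5

Work:
Find probabilities that make opponent indifferent:
P2 chooses q to make P1 indifferent between A and B
P1 chooses p to make P2 indifferent between X and Y
Mixed NE: P1 plays (A: 0.5, B: 0.5), P2 plays (X: 0.5, Y: 0.5)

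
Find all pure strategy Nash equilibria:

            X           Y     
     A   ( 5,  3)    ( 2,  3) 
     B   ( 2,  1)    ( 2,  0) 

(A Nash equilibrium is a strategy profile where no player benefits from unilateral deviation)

Nash equilibrium: (A, X), (A, Y)

Work:
Best responses:
  P1 vs X: payoffs [5, 2] → best response A (payoff 5)
  P1 vs Y: payoffs [2, 2] → best response A/B (payoff 2)
  P2 vs A: payoffs [3, 3] → best response X/Y (payoff 3)
  P2 vs B: payoffs [1, 0] → best response X (payoff 1)
Mutual best responses: (A,X), (A,Y) → Nash equilibria.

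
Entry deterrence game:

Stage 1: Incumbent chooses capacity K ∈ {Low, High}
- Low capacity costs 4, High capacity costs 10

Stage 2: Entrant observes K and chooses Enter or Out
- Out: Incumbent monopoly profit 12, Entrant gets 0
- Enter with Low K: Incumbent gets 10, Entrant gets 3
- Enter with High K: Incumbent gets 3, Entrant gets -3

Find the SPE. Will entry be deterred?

SPE: (Low, Enter|Low, Out|High); Entry not deterred. Incumbent net profit = 6, Entrant gets 3

Work:
After Low K: Entrant enters (3 > 0)
After High K: Entrant stays out (-3 < 0)
Incumbent: Low → 10−4=6, High → 12−10=2
Incumbent chooses Low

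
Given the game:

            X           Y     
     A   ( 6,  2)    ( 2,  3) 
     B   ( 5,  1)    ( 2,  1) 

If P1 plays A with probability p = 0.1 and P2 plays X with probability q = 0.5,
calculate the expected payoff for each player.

E[P1] = 3.55, E[P2] = 1.15

Work:
E[P1] = p·q·π₁(A,X) + p·(1-q)·π₁(A,Y) + (1-p)·q·π₁(B,X) + (1-p)·(1-q)·π₁(B,Y)
= 0.1·0.5·6 + 0.1·0.5·2 + 0.9·0.5·5 + 0.9·0.5·2
= 3.55

E[P2] = 1.15 (similar calculation)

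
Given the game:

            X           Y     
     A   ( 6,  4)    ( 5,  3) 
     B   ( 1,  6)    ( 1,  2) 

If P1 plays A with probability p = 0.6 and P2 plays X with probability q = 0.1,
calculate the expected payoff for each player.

E[P1] = 3.46, E[P2] = 2.82

Work:
E[P1] = p·q·π₁(A,X) + p·(1-q)·π₁(A,Y) + (1-p)·q·π₁(B,X) + (1-p)·(1-q)·π₁(B,Y)
= 0.6·0.1·6 + 0.6·0.9·5 + 0.4·0.1·1 + 0.4·0.9·1
= 3.46

E[P2] = 2.82 (similar calculation)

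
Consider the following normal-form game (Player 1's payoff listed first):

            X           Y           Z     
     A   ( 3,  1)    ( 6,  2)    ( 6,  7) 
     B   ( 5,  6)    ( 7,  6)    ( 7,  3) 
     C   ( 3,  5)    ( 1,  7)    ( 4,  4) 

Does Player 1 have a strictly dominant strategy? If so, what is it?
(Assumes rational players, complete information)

Yes, Player 1's strictly dominant strategy is B

Work:
A strategy strictly dominates another if it gives a strictly higher payoff against every opponent action. Compare each pair of P1's strategies column-by-column:
  A vs B: [3 vs 5, 6 vs 7, 6 vs 7] → A does not strictly dominate B (column X: 3 ≤ 5)
  A vs C: [3 vs 3, 6 vs 1, 6 vs 4] → A does not strictly dominate C (column X: 3 ≤ 3)
  B vs A: [5 vs 3, 7 vs 6, 7 vs 6] → B strictly dominates A
  B vs C: [5 vs 3, 7 vs 1, 7 vs 4] → B strictly dominates C
  C vs A: [3 vs 3, 1 vs 6, 4 vs 6] → C does not strictly dominate A (column X: 3 ≤ 3)
  C vs B: [3 vs 5, 1 vs 7, 4 vs 7] → C does not strictly dominate B (column X: 3 ≤ 5)
B strictly dominates every other strategy → strictly dominant.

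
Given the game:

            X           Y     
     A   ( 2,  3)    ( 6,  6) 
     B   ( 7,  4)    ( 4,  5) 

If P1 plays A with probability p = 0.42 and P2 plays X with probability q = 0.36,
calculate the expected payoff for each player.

E[P1] = 4.8616, E[P2] = 4.7576

Work:
E[P1] = p·q·π₁(A,X) + p·(1-q)·π₁(A,Y) + (1-p)·q·π₁(B,X) + (1-p)·(1-q)·π₁(B,Y)
= 0.42·0.36·2 + 0.42·0.64·6 + 0.58·0.36·7 + 0.58·0.64·4
= 4.8616

E[P2] = 4.7576 (similar calculation)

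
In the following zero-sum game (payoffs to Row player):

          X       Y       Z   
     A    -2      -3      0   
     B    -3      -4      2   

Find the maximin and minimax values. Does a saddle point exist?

Maximin = -3, Minimax = -3, Saddle: True

Work:
Row minimums: [-3, -4] → maximin = -3
Column maximums: [-2, -3, 2] → minimax = -3
Saddle point exists! Game value = -3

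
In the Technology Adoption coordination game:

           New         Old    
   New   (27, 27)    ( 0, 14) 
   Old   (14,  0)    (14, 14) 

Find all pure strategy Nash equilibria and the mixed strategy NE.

Pure NE: (New, New) and (Old, Old); Mixed NE: p = 0.5185, q = 0.5185

Work:
Check pure NE:
(New, New): (27, 27) - no unilateral deviation beneficial
(Old, Old): (14, 14) - no unilateral deviation beneficial
Mixed NE: P1 plays New with p = 0.5185, P2 plays New with q = 0.5185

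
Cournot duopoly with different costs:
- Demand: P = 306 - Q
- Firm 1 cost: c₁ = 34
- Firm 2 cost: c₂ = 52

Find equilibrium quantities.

q₁* = 96.67, q₂* = 78.67

Work:
Reaction: q₁ = (306 - 34 - q₂)/2
Reaction: q₂ = (306 - 52 - q₁)/2
Solve simultaneously:
q₁* = (306 - 2×34 + 52)/3 = 96.67
q₂* = (306 - 2×52 + 34)/3 = 78.67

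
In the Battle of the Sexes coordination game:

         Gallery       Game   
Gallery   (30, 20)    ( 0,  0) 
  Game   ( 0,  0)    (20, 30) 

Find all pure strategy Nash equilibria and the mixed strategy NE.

Pure NE: (Gallery, Gallery) and (Game, Game); Mixed NE: p = 0.6, q = 0.4

Work:
Check pure NE:
(Gallery, Gallery): (30, 20) - no unilateral deviation beneficial
(Game, Game): (20, 30) - no unilateral deviation beneficial
Mixed NE: P1 plays Gallery with p = 0.6, P2 plays Gallery with q = 0.4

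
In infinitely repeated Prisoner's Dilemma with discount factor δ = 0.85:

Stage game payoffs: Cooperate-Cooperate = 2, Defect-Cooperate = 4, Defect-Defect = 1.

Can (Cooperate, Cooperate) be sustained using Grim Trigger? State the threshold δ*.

δ* = 0.6667; since δ = 0.85 ≥ 0.6667, cooperation can be sustained

Work:
For Grim Trigger:
Cooperate forever: 2/(1-δ)
Defect then punished: 4 + 1·δ/(1-δ)
Need: 2/(1-δ) ≥ 4 + 1·δ/(1-δ)
Solving: δ ≥ (T-R)/(T-P) = (4-2)/(4-1) = 0.6667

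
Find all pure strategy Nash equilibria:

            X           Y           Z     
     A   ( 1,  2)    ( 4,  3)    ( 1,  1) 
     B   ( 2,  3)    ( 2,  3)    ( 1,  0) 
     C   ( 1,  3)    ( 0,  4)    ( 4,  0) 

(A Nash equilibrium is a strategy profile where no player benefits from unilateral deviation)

Nash equilibrium: (A, Y), (B, X)

Work:
Best responses:
  P1 vs X: payoffs [1, 2, 1] → best response B (payoff 2)
  P1 vs Y: payoffs [4, 2, 0] → best response A (payoff 4)
  P1 vs Z: payoffs [1, 1, 4] → best response C (payoff 4)
  P2 vs A: payoffs [2, 3, 1] → best response Y (payoff 3)
  P2 vs B: payoffs [3, 3, 0] → best response X/Y (payoff 3)
  P2 vs C: payoffs [3, 4, 0] → best response Y (payoff 4)
Mutual best responses: (A,Y), (B,X) → Nash equilibria.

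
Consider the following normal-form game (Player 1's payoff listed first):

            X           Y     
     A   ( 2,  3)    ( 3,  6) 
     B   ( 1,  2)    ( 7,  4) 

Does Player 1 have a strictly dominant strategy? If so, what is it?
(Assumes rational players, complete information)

No strictly dominant strategy exists for Player 1

Work:
A strategy strictly dominates another if it gives a strictly higher payoff against every opponent action. Compare each pair of P1's strategies column-by-column:
  A vs B: [2 vs 1, 3 vs 7] → A does not strictly dominate B (column Y: 3 ≤ 7)
  B vs A: [1 vs 2, 7 vs 3] → B does not strictly dominate A (column X: 1 ≤ 2)
No single strategy strictly dominates all others → no strictly dominant strategy.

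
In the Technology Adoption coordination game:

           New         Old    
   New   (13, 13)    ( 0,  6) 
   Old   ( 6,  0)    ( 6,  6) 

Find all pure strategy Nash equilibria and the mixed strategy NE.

Pure NE: (New, New) and (Old, Old); Mixed NE: p = 0.4615, q = 0.4615

Work:
Check pure NE:
(New, New): (13, 13) - no unilateral deviation beneficial
(Old, Old): (6, 6) - no unilateral deviation beneficial
Mixed NE: P1 plays New with p = 0.4615, P2 plays New with q = 0.4615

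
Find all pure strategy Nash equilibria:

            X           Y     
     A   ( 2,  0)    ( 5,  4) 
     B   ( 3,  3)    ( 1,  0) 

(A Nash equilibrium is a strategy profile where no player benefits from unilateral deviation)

Nash equilibrium: (A, Y), (B, X)

Work:
Best responses:
  P1 vs X: payoffs [2, 3] → best response B (payoff 3)
  P1 vs Y: payoffs [5, 1] → best response A (payoff 5)
  P2 vs A: payoffs [0, 4] → best response Y (payoff 4)
  P2 vs B: payoffs [3, 0] → best response X (payoff 3)
Mutual best responses: (A,Y), (B,X) → Nash equilibria.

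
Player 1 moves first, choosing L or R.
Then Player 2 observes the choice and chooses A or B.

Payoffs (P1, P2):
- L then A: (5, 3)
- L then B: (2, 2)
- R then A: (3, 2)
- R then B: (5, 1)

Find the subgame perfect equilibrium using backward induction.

P1 plays L, P2 plays A after L and A after R; Payoff (5, 3)

Work:
Backward induction:
After L: P2 chooses A → P1 gets 5
After R: P2 chooses A → P1 gets 3
P1 chooses L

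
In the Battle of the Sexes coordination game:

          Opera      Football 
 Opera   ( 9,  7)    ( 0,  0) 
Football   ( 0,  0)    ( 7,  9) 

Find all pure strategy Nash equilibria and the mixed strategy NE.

Pure NE: (Opera, Opera) and (Football, Football); Mixed NE: p = 0.5625, q = 0.4375

Work:
Check pure NE:
(Opera, Opera): (9, 7) - no unilateral deviation beneficial
(Football, Football): (7, 9) - no unilateral deviation beneficial
Mixed NE: P1 plays Opera with p = 0.5625, P2 plays Opera with q = 0.4375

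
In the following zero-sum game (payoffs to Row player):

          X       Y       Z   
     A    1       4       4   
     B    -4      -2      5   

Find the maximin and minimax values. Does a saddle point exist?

Maximin = 1, Minimax = 1, Saddle: True

Work:
Row minimums: [1, -4] → maximin = 1
Column maximums: [1, 4, 5] → minimax = 1
Saddle point exists! Game value = 1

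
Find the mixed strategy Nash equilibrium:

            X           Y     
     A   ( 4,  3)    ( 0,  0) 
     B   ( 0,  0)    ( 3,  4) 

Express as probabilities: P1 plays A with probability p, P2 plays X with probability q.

p = 0.5714, q = 0.4286

Work:
Find probabilities that make opponent indifferent:
P2 chooses q to make P1 indifferent between A and B
P1 chooses p to make P2 indifferent between X and Y
Mixed NE: P1 plays (A: 0.5714, B: 0.4286), P2 plays (X: 0.4286, Y: 0.5714)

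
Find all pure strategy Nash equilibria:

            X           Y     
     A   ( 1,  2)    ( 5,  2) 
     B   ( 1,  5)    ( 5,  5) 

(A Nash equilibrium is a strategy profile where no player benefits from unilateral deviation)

Nash equilibrium: (A, X), (A, Y), (B, X), (B, Y)

Work:
Best responses:
  P1 vs X: payoffs [1, 1] → best response A/B (payoff 1)
  P1 vs Y: payoffs [5, 5] → best response A/B (payoff 5)
  P2 vs A: payoffs [2, 2] → best response X/Y (payoff 2)
  P2 vs B: payoffs [5, 5] → best response X/Y (payoff 5)
Mutual best responses: (A,X), (A,Y), (B,X), (B,Y) → Nash equilibria.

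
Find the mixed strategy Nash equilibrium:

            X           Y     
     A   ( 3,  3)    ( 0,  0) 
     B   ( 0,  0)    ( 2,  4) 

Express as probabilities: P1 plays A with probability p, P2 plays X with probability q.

p = 0.5714, q = 0.4

Work:
Find probabilities that make opponent indifferent:
P2 chooses q to make P1 indifferent between A and B
P1 chooses p to make P2 indifferent between X and Y
Mixed NE: P1 plays (A: 0.5714, B: 0.4286), P2 plays (X: 0.4, Y: 0.6)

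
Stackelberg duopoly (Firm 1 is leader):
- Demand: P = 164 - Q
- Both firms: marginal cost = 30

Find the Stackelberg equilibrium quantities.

q₁* (leader) = 67.0, q₂* (follower) = 33.5

Work:
Follower's reaction: q₂ = (a - c - q₁)/2
Leader substitutes: π₁ = q₁·(a - q₁ - (a-c-q₁)/2 - c)
FOC: q₁* = (164 - 30)/2 = 67.00
Then: q₂* = (164 - 30 - 67.0)/2 = 33.50
Leader has first-mover advantage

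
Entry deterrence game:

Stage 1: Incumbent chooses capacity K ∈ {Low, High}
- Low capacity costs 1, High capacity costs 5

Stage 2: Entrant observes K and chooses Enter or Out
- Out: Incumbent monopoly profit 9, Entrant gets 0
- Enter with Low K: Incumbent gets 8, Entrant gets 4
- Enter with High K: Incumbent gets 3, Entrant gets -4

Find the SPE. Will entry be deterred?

SPE: (Low, Enter|Low, Out|High); Entry not deterred. Incumbent net profit = 7, Entrant gets 4

Work:
After Low K: Entrant enters (4 > 0)
After High K: Entrant stays out (-4 < 0)
Incumbent: Low → 8−1=7, High → 9−5=4
Incumbent chooses Low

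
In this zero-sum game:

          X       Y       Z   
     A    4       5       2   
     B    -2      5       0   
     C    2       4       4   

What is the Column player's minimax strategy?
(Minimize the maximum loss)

Column should play X or Z (all achieve the minimum), value = 4

Work:
Column player minimizes Row's maximum payoff:
Column X: max payoff to Row = 4
Column Y: max payoff to Row = 5
Column Z: max payoff to Row = 4
Minimum is 4, achieved by columns X, Z (tied).
Each of X or Z is a minimax strategy.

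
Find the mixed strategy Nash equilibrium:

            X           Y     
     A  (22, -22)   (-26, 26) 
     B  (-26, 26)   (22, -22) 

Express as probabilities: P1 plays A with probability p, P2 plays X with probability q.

p = 0.5, q = 0.5

Work:
Find probabilities that make opponent indifferent:
P2 chooses q to make P1 indifferent between A and B
P1 chooses p to make P2 indifferent between X and Y
Mixed NE: P1 plays (A: 0.5, B: 0.5), P2 plays (X: 0.5, Y: 0.5)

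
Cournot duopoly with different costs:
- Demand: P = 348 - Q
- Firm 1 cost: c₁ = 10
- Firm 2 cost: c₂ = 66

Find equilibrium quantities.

q₁* = 131.33, q₂* = 75.33

Work:
Reaction: q₁ = (348 - 10 - q₂)/2
Reaction: q₂ = (348 - 66 - q₁)/2
Solve simultaneously:
q₁* = (348 - 2×10 + 66)/3 = 131.33
q₂* = (348 - 2×66 + 10)/3 = 75.33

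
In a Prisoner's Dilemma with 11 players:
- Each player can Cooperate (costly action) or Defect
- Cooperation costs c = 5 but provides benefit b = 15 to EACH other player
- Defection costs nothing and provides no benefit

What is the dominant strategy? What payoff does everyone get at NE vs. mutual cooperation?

Dominant: Defect; NE payoff = 0; Coop payoff = 145

Work:
Defect dominates (saves cost c = 5, benefit to others is external)
NE: All defect → everyone gets 0
If all cooperate: each receives (10)×15 - 5 = 145
Social dilemma: 145 > 0 but NE gives 0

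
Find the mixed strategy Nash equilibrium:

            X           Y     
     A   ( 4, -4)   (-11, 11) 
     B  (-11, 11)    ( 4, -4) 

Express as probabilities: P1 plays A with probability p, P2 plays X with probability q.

p = 0.5, q = 0.5

Work:
Find probabilities that make opponent indifferent:
P2 chooses q to make P1 indifferent between A and B
P1 chooses p to make P2 indifferent between X and Y
Mixed NE: P1 plays (A: 0.5, B: 0.5), P2 plays (X: 0.5, Y: 0.5)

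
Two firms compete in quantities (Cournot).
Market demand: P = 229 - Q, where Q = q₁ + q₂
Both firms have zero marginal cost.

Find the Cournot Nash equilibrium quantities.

q₁* = q₂* = 76.33; P* = 76.33

Work:
Profit: π_i = P·q_i = (a - q_i - q_j)·q_i
FOC: ∂π_i/∂q_i = a - 2q_i - q_j = 0
Reaction function: q_i = (229 - q_j)/2
Symmetry: q* = 229/3 = 76.33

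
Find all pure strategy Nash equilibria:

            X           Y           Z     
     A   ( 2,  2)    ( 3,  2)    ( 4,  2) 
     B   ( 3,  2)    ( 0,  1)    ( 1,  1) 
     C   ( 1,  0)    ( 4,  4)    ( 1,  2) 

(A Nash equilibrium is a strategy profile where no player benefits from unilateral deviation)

Nash equilibrium: (A, Z), (B, X), (C, Y)

Work:
Best responses:
  P1 vs X: payoffs [2, 3, 1] → best response B (payoff 3)
  P1 vs Y: payoffs [3, 0, 4] → best response C (payoff 4)
  P1 vs Z: payoffs [4, 1, 1] → best response A (payoff 4)
  P2 vs A: payoffs [2, 2, 2] → best response X/Y/Z (payoff 2)
  P2 vs B: payoffs [2, 1, 1] → best response X (payoff 2)
  P2 vs C: payoffs [0, 4, 2] → best response Y (payoff 4)
Mutual best responses: (A,Z), (B,X), (C,Y) → Nash equilibria.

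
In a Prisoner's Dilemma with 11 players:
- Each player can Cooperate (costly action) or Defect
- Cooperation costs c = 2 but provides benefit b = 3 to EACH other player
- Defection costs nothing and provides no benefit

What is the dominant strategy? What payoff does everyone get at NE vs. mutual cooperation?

Dominant: Defect; NE payoff = 0; Coop payoff = 28

Work:
Defect dominates (saves cost c = 2, benefit to others is external)
NE: All defect → everyone gets 0
If all cooperate: each receives (10)×3 - 2 = 28
Social dilemma: 28 > 0 but NE gives 0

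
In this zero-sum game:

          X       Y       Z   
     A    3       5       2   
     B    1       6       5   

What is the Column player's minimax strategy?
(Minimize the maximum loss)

Column should play X, value = 3

Work:
Column player minimizes Row's maximum payoff:
Column X: max payoff to Row = 3
Column Y: max payoff to Row = 6
Column Z: max payoff to Row = 5
Minimum is 3, achieved by column X.
Minimax strategy: X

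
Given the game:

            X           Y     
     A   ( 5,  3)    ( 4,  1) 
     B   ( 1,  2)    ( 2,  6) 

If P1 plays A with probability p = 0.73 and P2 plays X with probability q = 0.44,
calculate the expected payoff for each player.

E[P1] = 3.6624, E[P2] = 2.5172

Work:
E[P1] = p·q·π₁(A,X) + p·(1-q)·π₁(A,Y) + (1-p)·q·π₁(B,X) + (1-p)·(1-q)·π₁(B,Y)
= 0.73·0.44·5 + 0.73·0.56·4 + 0.27·0.44·1 + 0.27·0.56·2
= 3.6624

E[P2] = 2.5172 (similar calculation)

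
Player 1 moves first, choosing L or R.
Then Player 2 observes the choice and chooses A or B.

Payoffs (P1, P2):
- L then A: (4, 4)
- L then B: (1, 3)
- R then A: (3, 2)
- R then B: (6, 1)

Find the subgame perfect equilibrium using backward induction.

P1 plays L, P2 plays A after L and A after R; Payoff (4, 4)

Work:
Backward induction:
After L: P2 chooses A → P1 gets 4
After R: P2 chooses A → P1 gets 3
P1 chooses L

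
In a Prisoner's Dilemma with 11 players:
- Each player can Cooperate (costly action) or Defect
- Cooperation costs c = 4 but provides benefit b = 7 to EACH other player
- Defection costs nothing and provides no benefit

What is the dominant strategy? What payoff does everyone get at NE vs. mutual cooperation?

Dominant: Defect; NE payoff = 0; Coop payoff = 66

Work:
Defect dominates (saves cost c = 4, benefit to others is external)
NE: All defect → everyone gets 0
If all cooperate: each receives (10)×7 - 4 = 66
Social dilemma: 66 > 0 but NE gives 0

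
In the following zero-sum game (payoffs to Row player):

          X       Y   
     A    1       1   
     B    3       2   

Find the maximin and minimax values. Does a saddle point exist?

Maximin = 2, Minimax = 2, Saddle: True

Work:
Row minimums: [1, 2] → maximin = 2
Column maximums: [3, 2] → minimax = 2
Saddle point exists! Game value = 2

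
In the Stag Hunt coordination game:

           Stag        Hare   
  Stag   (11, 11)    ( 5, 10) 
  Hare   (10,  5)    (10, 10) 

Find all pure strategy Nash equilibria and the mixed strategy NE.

Pure NE: (Stag, Stag) and (Hare, Hare); Mixed NE: p = 0.8333, q = 0.8333

Work:
Check pure NE:
(Stag, Stag): (11, 11) - no unilateral deviation beneficial
(Hare, Hare): (10, 10) - no unilateral deviation beneficial
Mixed NE: P1 plays Stag with p = 0.8333, P2 plays Stag with q = 0.8333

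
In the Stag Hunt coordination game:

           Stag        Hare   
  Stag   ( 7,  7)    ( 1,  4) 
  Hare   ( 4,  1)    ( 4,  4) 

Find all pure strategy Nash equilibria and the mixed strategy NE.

Pure NE: (Stag, Stag) and (Hare, Hare); Mixed NE: p = 0.5, q = 0.5

Work:
Check pure NE:
(Stag, Stag): (7, 7) - no unilateral deviation beneficial
(Hare, Hare): (4, 4) - no unilateral deviation beneficial
Mixed NE: P1 plays Stag with p = 0.5, P2 plays Stag with q = 0.5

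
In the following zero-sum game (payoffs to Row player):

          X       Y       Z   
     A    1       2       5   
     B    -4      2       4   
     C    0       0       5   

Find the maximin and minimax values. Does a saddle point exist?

Maximin = 1, Minimax = 1, Saddle: True

Work:
Row minimums: [1, -4, 0] → maximin = 1
Column maximums: [1, 2, 5] → minimax = 1
Saddle point exists! Game value = 1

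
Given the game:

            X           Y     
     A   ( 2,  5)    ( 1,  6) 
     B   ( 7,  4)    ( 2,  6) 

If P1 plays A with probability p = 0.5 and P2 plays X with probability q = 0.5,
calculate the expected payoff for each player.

E[P1] = 3.0, E[P2] = 5.25

Work:
E[P1] = p·q·π₁(A,X) + p·(1-q)·π₁(A,Y) + (1-p)·q·π₁(B,X) + (1-p)·(1-q)·π₁(B,Y)
= 0.5·0.5·2 + 0.5·0.5·1 + 0.5·0.5·7 + 0.5·0.5·2
= 3.0

E[P2] = 5.25 (similar calculation)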